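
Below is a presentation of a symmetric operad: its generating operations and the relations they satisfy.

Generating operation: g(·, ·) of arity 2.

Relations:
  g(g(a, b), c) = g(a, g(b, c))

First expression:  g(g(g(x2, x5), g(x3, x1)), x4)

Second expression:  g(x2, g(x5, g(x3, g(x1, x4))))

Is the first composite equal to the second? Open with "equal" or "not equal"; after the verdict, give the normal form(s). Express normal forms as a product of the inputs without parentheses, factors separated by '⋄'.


The first expression reduces to x2 ⋄ x5 ⋄ x3 ⋄ x1 ⋄ x4
The second expression reduces to x2 ⋄ x5 ⋄ x3 ⋄ x1 ⋄ x4
The normal forms match — equal.

equal — both sides give x2 ⋄ x5 ⋄ x3 ⋄ x1 ⋄ x4


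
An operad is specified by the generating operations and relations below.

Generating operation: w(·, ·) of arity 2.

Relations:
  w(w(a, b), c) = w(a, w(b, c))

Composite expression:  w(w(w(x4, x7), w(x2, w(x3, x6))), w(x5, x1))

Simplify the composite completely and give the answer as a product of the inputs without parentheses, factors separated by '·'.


x4 · x7 · x2 · x3 · x6 · x5 · x1

Associativity of w dissolves the nesting; only the x-input order survives.
w(x4, x7) collapses to x4 · x7
w(x3, x6) collapses to x3 · x6
w(x2, w(x3, x6)) collapses to x2 · x3 · x6
w(w(x4, x7), w(x2, w(x3, x6))) collapses to x4 · x7 · x2 · x3 · x6
w(x5, x1) collapses to x5 · x1
w(w(w(x4, x7), w(x2, w(x3, x6))), w(x5, x1)) collapses to x4 · x7 · x2 · x3 · x6 · x5 · x1


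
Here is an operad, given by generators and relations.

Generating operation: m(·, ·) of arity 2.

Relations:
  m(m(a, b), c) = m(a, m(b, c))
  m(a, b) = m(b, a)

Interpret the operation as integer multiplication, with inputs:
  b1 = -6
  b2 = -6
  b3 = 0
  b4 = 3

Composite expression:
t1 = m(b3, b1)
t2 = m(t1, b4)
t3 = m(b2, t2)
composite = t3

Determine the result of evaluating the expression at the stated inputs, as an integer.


m(b3, b1) = 0
m(m(b3, b1), b4) = 0
m(b2, m(m(b3, b1), b4)) = 0

0


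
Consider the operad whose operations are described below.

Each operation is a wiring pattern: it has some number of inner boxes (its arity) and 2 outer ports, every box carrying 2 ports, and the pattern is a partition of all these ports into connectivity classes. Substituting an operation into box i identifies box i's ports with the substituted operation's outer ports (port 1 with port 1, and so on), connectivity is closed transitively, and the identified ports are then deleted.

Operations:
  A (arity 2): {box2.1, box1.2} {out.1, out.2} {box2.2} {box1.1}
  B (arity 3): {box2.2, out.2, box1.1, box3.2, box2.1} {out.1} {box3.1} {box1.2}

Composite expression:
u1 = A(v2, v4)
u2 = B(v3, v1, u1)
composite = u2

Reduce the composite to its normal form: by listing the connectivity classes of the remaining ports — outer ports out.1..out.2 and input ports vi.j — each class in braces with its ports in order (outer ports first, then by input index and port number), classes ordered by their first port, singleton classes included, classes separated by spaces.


Treat the ports identified at B as solder joints: merge, then drop.
through A, on inputs (v2, v4): {out.1, out.2} {v2.1} {v2.2, v4.1} {v4.2} (out.j = stage outer ports)
through B, on inputs (v3, v1, v2, v4): {out.1} {out.2, v1.1, v1.2, v3.1} {v2.1} {v2.2, v4.1} {v3.2} {v4.2} (out.j = stage outer ports)

{out.1} {out.2, v1.1, v1.2, v3.1} {v2.1} {v2.2, v4.1} {v3.2} {v4.2}


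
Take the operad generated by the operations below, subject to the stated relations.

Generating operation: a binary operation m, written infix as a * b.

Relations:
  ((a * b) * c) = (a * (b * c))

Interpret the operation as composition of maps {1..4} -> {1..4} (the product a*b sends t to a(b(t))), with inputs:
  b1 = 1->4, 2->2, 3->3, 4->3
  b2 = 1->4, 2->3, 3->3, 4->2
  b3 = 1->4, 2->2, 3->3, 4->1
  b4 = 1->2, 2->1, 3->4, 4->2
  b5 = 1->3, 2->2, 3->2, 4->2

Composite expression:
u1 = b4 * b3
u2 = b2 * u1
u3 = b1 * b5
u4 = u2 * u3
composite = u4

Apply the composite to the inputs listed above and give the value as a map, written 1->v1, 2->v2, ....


1->2, 2->4, 3->4, 4->4

(b4 * b3) = 1->2, 2->1, 3->4, 4->2
(b2 * (b4 * b3)) = 1->3, 2->4, 3->2, 4->3
(b1 * b5) = 1->3, 2->2, 3->2, 4->2
((b2 * (b4 * b3)) * (b1 * b5)) = 1->2, 2->4, 3->4, 4->4


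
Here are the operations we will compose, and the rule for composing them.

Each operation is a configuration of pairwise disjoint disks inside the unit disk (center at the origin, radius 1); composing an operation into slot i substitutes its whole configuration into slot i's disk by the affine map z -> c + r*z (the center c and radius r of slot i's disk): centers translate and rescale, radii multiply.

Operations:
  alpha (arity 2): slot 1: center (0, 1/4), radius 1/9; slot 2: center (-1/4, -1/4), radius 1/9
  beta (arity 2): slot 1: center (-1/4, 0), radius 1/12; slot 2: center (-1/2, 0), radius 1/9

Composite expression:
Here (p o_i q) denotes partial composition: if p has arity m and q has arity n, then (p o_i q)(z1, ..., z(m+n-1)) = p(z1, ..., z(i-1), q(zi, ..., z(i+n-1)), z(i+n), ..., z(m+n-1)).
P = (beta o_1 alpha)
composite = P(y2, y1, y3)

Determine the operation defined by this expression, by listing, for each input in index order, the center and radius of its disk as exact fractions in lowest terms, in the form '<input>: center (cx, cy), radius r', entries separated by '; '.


y1: center (-13/48, -1/48), radius 1/108; y2: center (-1/4, 1/48), radius 1/108; y3: center (-1/2, 0), radius 1/9

Only the slot chain above each y matters under beta; compose those maps.
for y2, the 2-step affine chain lands on center (-1/4, 1/48), radius 1/108
for y1, the 2-step affine chain lands on center (-13/48, -1/48), radius 1/108
for y3, the 1-step affine chain lands on center (-1/2, 0), radius 1/9


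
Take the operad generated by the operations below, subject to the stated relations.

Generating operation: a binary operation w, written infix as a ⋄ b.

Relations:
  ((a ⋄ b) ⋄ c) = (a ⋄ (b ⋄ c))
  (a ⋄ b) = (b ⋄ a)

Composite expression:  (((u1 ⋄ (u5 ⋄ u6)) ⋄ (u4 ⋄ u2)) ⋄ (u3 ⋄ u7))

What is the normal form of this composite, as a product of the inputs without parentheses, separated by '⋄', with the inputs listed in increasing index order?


Shape and order are irrelevant to w; the u-input set decides.
(u5 ⋄ u6) collapses to u5 ⋄ u6
(u1 ⋄ (u5 ⋄ u6)) collapses to u1 ⋄ u5 ⋄ u6
(u4 ⋄ u2) collapses to u4 ⋄ u2
((u1 ⋄ (u5 ⋄ u6)) ⋄ (u4 ⋄ u2)) collapses to u1 ⋄ u5 ⋄ u6 ⋄ u4 ⋄ u2
(u3 ⋄ u7) collapses to u3 ⋄ u7
(((u1 ⋄ (u5 ⋄ u6)) ⋄ (u4 ⋄ u2)) ⋄ (u3 ⋄ u7)) collapses to u1 ⋄ u5 ⋄ u6 ⋄ u4 ⋄ u2 ⋄ u3 ⋄ u7
putting the inputs in ascending order: u1 ⋄ u2 ⋄ u3 ⋄ u4 ⋄ u5 ⋄ u6 ⋄ u7

u1 ⋄ u2 ⋄ u3 ⋄ u4 ⋄ u5 ⋄ u6 ⋄ u7


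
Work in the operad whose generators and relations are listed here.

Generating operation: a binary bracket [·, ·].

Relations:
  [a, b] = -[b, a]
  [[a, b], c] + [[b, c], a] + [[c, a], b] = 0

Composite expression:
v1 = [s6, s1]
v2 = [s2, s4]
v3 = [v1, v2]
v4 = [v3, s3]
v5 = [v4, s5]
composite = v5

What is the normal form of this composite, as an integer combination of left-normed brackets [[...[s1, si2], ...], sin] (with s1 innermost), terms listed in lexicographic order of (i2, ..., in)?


-[[[[[s1, s6], s2], s4], s3], s5] + [[[[[s1, s6], s4], s2], s3], s5]


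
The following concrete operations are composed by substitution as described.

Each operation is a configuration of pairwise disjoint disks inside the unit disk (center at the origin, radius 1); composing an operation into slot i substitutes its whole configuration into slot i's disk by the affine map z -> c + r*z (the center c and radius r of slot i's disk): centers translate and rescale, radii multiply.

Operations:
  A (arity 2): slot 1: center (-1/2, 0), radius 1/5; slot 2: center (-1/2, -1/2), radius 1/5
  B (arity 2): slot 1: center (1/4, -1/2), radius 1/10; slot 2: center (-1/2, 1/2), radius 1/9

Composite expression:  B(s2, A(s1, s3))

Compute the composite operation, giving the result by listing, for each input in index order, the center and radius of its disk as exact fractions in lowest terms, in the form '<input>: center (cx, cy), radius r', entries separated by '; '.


s1: center (-5/9, 1/2), radius 1/45; s2: center (1/4, -1/2), radius 1/10; s3: center (-5/9, 4/9), radius 1/45

Affine substitution under B: radii multiply and s-centers shift.
for s2, the 1-step affine chain lands on center (1/4, -1/2), radius 1/10
for s1, the 2-step affine chain lands on center (-5/9, 1/2), radius 1/45
for s3, the 2-step affine chain lands on center (-5/9, 4/9), radius 1/45


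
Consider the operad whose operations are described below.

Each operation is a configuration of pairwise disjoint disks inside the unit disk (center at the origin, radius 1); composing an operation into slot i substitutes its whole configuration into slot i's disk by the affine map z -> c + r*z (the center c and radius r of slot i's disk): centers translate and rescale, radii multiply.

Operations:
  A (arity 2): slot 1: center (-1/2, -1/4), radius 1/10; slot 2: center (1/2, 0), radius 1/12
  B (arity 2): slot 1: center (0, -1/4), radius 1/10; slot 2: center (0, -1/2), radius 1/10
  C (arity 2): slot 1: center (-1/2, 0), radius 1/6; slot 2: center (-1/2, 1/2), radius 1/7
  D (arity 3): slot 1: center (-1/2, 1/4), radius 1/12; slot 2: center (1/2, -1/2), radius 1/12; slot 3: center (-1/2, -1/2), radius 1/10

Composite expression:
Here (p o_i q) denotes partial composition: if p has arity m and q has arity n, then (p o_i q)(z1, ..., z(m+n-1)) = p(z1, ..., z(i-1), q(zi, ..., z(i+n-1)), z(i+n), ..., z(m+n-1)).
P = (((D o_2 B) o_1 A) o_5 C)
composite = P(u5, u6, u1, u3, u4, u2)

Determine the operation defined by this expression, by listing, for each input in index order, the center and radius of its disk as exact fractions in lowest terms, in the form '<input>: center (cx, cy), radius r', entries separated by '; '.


u1: center (1/2, -25/48), radius 1/120; u2: center (-11/20, -9/20), radius 1/70; u3: center (1/2, -13/24), radius 1/120; u4: center (-11/20, -1/2), radius 1/60; u5: center (-13/24, 11/48), radius 1/120; u6: center (-11/24, 1/4), radius 1/144

Each u-disk chains the slot maps above it in D; radii multiply.
tracing u5 down its 2-map path: center (-13/24, 11/48), radius 1/120
tracing u6 down its 2-map path: center (-11/24, 1/4), radius 1/144
tracing u1 down its 2-map path: center (1/2, -25/48), radius 1/120
tracing u3 down its 2-map path: center (1/2, -13/24), radius 1/120
tracing u4 down its 2-map path: center (-11/20, -1/2), radius 1/60
tracing u2 down its 2-map path: center (-11/20, -9/20), radius 1/70


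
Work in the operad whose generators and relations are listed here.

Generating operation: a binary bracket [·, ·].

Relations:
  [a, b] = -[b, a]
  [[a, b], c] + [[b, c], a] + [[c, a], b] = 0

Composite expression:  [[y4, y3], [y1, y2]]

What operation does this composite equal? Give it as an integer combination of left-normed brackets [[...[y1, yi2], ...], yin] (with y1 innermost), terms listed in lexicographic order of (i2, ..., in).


[[[y1, y2], y3], y4] - [[[y1, y2], y4], y3]

Skip Jacobi rewriting: expand, keep y1-initial words, read off terms.
Composite bracket: [[y4, y3], [y1, y2]]
Applying ab - ba throughout gives 8 signed words (2^3 = 8).
Words beginning with y1 determine it all:
  the word y1y2y3y4 carries sign +1 and contributes +[[[y1, y2], y3], y4]
  the word y1y2y4y3 carries sign -1 and contributes -[[[y1, y2], y4], y3]


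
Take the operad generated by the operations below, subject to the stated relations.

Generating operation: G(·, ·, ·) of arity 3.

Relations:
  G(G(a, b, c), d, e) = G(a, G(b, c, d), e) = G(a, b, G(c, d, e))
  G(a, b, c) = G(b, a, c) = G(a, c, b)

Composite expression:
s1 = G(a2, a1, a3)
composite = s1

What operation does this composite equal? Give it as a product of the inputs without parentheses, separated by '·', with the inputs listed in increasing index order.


a1 · a2 · a3

Key point: G commutes, so take the a-inputs in any fixed order.
G(a2, a1, a3) collapses to a2 · a1 · a3
reordering the factors by index: a1 · a2 · a3


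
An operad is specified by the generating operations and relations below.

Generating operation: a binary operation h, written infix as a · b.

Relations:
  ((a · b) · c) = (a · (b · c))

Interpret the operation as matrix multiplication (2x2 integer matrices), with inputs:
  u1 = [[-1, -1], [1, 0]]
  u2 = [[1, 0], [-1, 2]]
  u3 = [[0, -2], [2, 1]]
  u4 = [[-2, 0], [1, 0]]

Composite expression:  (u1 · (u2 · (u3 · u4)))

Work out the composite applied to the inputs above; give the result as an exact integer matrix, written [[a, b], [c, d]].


(u3 · u4) = [[-2, 0], [-3, 0]]
(u2 · (u3 · u4)) = [[-2, 0], [-4, 0]]
(u1 · (u2 · (u3 · u4))) = [[6, 0], [-2, 0]]

[[6, 0], [-2, 0]]


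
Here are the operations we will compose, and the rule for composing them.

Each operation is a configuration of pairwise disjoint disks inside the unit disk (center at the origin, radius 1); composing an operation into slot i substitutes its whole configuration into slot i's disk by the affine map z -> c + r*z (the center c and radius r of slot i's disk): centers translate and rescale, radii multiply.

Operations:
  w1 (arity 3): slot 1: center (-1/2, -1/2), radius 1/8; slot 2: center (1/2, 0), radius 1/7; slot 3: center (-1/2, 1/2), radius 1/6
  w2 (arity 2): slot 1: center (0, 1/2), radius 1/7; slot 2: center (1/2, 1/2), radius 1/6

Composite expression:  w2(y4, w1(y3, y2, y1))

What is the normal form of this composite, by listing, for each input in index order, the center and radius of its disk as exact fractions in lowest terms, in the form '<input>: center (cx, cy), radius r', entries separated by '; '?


y1: center (5/12, 7/12), radius 1/36; y2: center (7/12, 1/2), radius 1/42; y3: center (5/12, 5/12), radius 1/48; y4: center (0, 1/2), radius 1/7

Below w2, radii multiply path by path; the y-disk centers shift.
tracing y4 down its 1-map path: center (0, 1/2), radius 1/7
tracing y3 down its 2-map path: center (5/12, 5/12), radius 1/48
tracing y2 down its 2-map path: center (7/12, 1/2), radius 1/42
tracing y1 down its 2-map path: center (5/12, 7/12), radius 1/36


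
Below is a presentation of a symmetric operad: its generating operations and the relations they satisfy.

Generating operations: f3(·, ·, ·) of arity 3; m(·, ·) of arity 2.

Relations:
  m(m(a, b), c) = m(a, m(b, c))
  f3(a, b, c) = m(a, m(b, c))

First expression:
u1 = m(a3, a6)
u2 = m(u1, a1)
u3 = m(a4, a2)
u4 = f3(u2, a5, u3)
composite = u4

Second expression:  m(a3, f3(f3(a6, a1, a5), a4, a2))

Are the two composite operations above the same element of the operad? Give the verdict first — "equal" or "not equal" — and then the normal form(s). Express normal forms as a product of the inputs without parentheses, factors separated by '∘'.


equal; the common form is a3 ∘ a6 ∘ a1 ∘ a5 ∘ a4 ∘ a2

Reducing the first expression gives a3 ∘ a6 ∘ a1 ∘ a5 ∘ a4 ∘ a2
Reducing the second expression gives a3 ∘ a6 ∘ a1 ∘ a5 ∘ a4 ∘ a2
The forms coincide; equal.


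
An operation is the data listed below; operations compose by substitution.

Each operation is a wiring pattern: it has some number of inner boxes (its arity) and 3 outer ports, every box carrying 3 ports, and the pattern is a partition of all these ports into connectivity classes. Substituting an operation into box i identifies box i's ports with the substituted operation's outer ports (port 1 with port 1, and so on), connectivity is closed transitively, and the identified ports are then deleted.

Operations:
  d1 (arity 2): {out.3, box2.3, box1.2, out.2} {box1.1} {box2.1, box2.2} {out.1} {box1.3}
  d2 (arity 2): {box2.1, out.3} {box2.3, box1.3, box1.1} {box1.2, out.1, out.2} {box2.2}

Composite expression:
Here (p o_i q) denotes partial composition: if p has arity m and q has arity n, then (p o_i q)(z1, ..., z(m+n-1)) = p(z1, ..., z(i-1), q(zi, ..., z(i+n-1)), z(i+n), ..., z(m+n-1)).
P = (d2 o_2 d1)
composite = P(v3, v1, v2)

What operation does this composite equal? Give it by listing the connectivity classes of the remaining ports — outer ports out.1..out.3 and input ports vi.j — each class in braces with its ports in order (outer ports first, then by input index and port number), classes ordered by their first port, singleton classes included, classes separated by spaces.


Treat the ports identified at d2 as solder joints: merge, then drop.
after d1, the pattern on (v1, v2) reads {out.1} {out.2, out.3, v1.2, v2.3} {v1.1} {v1.3} {v2.1, v2.2} (out.j = its outer ports)
after d2, the pattern on (v3, v1, v2) reads {out.1, out.2, v3.2} {out.3} {v1.1} {v1.2, v2.3, v3.1, v3.3} {v1.3} {v2.1, v2.2} (out.j = its outer ports)

{out.1, out.2, v3.2} {out.3} {v1.1} {v1.2, v2.3, v3.1, v3.3} {v1.3} {v2.1, v2.2}


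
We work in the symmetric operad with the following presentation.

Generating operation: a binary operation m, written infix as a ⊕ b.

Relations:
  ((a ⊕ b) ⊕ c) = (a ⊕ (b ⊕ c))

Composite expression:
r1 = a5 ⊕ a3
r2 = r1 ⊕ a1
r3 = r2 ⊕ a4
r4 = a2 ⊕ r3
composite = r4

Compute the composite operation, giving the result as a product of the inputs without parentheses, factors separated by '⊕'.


a2 ⊕ a5 ⊕ a3 ⊕ a1 ⊕ a4

Under associativity of m, the answer is the a's in reading order.
(a5 ⊕ a3) collapses to a5 ⊕ a3
((a5 ⊕ a3) ⊕ a1) collapses to a5 ⊕ a3 ⊕ a1
(((a5 ⊕ a3) ⊕ a1) ⊕ a4) collapses to a5 ⊕ a3 ⊕ a1 ⊕ a4
(a2 ⊕ (((a5 ⊕ a3) ⊕ a1) ⊕ a4)) collapses to a2 ⊕ a5 ⊕ a3 ⊕ a1 ⊕ a4


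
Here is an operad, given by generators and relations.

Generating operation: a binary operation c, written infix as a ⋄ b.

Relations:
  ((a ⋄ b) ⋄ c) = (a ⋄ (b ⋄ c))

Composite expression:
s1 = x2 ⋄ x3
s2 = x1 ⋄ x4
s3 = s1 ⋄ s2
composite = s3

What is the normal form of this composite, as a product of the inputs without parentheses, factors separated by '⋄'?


Key point: c is associative — brackets drop, the x-order remains.
(x2 ⋄ x3) spells out as x2 ⋄ x3
(x1 ⋄ x4) spells out as x1 ⋄ x4
((x2 ⋄ x3) ⋄ (x1 ⋄ x4)) spells out as x2 ⋄ x3 ⋄ x1 ⋄ x4

x2 ⋄ x3 ⋄ x1 ⋄ x4


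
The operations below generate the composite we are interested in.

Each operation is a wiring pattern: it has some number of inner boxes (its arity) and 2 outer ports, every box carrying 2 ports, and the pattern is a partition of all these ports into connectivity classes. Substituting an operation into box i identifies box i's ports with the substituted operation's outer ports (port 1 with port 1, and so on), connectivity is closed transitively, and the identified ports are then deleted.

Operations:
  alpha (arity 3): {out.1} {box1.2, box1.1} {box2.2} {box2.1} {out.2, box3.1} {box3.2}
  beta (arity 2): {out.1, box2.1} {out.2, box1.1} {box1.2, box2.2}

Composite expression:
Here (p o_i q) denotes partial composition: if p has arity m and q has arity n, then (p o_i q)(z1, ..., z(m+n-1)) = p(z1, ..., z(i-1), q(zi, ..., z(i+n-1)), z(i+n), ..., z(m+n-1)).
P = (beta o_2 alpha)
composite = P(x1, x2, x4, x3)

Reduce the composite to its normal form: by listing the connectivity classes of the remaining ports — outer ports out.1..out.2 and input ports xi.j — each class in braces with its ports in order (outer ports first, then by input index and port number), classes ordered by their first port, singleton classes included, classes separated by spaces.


Substituting into beta glues patterns; closure does the rest.
after alpha, the pattern on (x2, x4, x3) reads {out.1} {out.2, x3.1} {x2.1, x2.2} {x3.2} {x4.1} {x4.2} (out.j = its outer ports)
after beta, the pattern on (x1, x2, x4, x3) reads {out.1} {out.2, x1.1} {x1.2, x3.1} {x2.1, x2.2} {x3.2} {x4.1} {x4.2} (out.j = its outer ports)

{out.1} {out.2, x1.1} {x1.2, x3.1} {x2.1, x2.2} {x3.2} {x4.1} {x4.2}


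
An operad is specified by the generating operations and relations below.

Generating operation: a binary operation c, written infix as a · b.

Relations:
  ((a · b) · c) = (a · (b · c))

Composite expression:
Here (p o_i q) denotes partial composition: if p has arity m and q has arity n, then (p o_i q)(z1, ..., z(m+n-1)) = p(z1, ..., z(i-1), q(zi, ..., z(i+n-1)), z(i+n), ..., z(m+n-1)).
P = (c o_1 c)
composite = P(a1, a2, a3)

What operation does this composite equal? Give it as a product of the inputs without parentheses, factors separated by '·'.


a1 · a2 · a3

Under associativity of c, the answer is the a's in reading order.
(a1 · a2) reduces to a1 · a2
((a1 · a2) · a3) reduces to a1 · a2 · a3


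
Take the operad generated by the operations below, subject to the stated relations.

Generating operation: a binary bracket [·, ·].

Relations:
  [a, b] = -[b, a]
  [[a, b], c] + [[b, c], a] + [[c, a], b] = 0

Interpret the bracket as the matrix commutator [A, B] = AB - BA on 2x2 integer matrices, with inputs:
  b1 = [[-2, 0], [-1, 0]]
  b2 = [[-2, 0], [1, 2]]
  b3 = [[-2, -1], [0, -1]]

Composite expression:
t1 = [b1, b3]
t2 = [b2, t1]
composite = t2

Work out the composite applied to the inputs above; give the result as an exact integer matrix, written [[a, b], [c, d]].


[b1, b3] = [[-1, 2], [1, 1]]
[b2, [b1, b3]] = [[-2, -8], [2, 2]]

[[-2, -8], [2, 2]]


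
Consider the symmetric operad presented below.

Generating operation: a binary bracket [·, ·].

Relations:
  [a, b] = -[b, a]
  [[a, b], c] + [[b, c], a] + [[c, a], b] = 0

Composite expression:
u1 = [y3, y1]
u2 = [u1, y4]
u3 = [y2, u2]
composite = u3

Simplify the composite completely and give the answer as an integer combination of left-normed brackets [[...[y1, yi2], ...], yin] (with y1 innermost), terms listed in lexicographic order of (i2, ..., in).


[[[y1, y3], y4], y2]

Skip Jacobi rewriting: expand, keep y1-initial words, read off terms.
Composite bracket: [y2, [[y3, y1], y4]]
Full expansion: 8 signed words from ab - ba (2^3 = 8).
Collect the words opening with y1:
  from y1y3y4y2, sign +1: term +[[[y1, y3], y4], y2]


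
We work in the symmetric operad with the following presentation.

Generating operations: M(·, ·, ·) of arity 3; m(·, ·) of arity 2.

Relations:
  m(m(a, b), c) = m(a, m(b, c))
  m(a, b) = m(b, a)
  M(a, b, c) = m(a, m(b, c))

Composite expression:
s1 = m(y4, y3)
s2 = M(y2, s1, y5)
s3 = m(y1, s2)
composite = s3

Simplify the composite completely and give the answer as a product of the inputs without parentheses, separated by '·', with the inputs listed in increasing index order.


Both nesting and order wash out for m; what remains is which y's occur.
m(y4, y3) reduces to y4 · y3
M(y2, m(y4, y3), y5) reduces to y2 · y4 · y3 · y5
m(y1, M(y2, m(y4, y3), y5)) reduces to y1 · y2 · y4 · y3 · y5
commutativity sorts the factors: y1 · y2 · y3 · y4 · y5

y1 · y2 · y3 · y4 · y5


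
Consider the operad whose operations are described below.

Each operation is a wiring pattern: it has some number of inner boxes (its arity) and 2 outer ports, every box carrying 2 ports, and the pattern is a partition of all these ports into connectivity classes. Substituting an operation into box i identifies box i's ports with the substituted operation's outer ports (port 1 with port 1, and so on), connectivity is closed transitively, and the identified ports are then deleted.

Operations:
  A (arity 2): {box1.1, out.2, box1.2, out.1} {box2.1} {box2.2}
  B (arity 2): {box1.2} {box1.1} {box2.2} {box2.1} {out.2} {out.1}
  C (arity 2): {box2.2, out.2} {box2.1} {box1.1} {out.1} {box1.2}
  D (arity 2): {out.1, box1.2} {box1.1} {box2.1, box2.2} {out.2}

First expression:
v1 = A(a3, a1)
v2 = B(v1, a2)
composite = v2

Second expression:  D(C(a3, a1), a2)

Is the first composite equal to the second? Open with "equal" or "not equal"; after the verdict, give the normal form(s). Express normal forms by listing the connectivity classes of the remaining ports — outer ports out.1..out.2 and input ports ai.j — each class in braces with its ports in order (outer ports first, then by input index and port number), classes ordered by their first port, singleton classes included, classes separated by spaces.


not equal: they reduce to {out.1} {out.2} {a1.1} {a1.2} {a2.1} {a2.2} {a3.1, a3.2} and {out.1, a1.2} {out.2} {a1.1} {a2.1, a2.2} {a3.1} {a3.2}


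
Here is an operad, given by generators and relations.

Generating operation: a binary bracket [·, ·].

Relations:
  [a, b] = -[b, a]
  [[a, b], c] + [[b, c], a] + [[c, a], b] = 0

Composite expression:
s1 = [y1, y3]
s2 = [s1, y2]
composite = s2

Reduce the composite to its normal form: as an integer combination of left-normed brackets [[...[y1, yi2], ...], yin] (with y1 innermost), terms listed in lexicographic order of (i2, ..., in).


[[y1, y3], y2]


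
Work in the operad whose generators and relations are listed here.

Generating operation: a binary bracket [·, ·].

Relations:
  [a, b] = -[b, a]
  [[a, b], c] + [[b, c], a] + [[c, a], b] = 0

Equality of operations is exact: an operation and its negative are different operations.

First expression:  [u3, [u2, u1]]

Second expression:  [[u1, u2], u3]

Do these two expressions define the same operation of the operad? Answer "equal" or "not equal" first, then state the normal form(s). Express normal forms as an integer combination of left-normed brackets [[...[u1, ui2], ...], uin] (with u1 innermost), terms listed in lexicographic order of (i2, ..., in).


The first expression reduces to [[u1, u2], u3]
The second expression reduces to [[u1, u2], u3]
Same normal form: equal.

equal — both sides give [[u1, u2], u3]


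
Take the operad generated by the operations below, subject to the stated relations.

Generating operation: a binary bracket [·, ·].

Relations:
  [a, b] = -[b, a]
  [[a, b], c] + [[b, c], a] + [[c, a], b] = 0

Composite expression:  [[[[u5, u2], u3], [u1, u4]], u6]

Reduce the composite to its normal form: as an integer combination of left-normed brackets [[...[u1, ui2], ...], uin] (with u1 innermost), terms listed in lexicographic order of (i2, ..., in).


[[[[[u1, u4], u2], u5], u3], u6] - [[[[[u1, u4], u3], u2], u5], u6] + [[[[[u1, u4], u3], u5], u2], u6] - [[[[[u1, u4], u5], u2], u3], u6]

In the tensor algebra, words opening u1 carry the u1-anchored form.
Composite bracket: [[[[u5, u2], u3], [u1, u4]], u6]
Applying ab - ba throughout gives 32 signed words (2^5 = 32).
The u1-initial words carry the normal form:
  word u1u4u2u5u3u6 has sign +1, contributing +[[[[[u1, u4], u2], u5], u3], u6]
  word u1u4u3u2u5u6 has sign -1, contributing -[[[[[u1, u4], u3], u2], u5], u6]
  word u1u4u3u5u2u6 has sign +1, contributing +[[[[[u1, u4], u3], u5], u2], u6]
  word u1u4u5u2u3u6 has sign -1, contributing -[[[[[u1, u4], u5], u2], u3], u6]


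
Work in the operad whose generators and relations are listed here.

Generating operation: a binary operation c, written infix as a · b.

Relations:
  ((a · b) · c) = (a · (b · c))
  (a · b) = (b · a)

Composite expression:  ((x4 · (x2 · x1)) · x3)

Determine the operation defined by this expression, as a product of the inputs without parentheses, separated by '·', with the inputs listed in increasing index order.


Shape and order are irrelevant to c; the x-input set decides.
(x2 · x1) flattens to x2 · x1
(x4 · (x2 · x1)) flattens to x4 · x2 · x1
((x4 · (x2 · x1)) · x3) flattens to x4 · x2 · x1 · x3
putting the inputs in ascending order: x1 · x2 · x3 · x4

x1 · x2 · x3 · x4


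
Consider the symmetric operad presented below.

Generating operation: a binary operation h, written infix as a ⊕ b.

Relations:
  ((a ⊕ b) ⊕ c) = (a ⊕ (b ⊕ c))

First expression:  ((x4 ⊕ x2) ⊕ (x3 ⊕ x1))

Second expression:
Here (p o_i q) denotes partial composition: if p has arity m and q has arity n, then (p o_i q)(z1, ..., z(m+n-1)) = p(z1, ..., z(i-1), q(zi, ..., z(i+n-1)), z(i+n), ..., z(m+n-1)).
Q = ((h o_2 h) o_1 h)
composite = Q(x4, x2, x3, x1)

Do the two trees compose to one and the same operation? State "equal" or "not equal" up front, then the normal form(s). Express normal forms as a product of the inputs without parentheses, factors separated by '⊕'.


equal — both sides give x4 ⊕ x2 ⊕ x3 ⊕ x1

The first composite normalizes to x4 ⊕ x2 ⊕ x3 ⊕ x1
The second composite normalizes to x4 ⊕ x2 ⊕ x3 ⊕ x1
The normal forms match — equal.


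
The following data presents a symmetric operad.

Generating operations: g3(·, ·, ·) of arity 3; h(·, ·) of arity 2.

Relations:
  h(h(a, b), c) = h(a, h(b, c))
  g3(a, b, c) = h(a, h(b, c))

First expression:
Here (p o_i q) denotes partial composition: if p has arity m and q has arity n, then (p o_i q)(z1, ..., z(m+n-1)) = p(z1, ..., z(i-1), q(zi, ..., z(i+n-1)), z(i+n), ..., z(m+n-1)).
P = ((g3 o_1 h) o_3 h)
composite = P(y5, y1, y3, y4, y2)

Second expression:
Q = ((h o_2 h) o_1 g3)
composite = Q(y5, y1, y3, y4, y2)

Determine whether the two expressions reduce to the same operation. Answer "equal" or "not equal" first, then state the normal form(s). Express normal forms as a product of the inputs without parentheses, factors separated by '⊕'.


equal — both sides give y5 ⊕ y1 ⊕ y3 ⊕ y4 ⊕ y2


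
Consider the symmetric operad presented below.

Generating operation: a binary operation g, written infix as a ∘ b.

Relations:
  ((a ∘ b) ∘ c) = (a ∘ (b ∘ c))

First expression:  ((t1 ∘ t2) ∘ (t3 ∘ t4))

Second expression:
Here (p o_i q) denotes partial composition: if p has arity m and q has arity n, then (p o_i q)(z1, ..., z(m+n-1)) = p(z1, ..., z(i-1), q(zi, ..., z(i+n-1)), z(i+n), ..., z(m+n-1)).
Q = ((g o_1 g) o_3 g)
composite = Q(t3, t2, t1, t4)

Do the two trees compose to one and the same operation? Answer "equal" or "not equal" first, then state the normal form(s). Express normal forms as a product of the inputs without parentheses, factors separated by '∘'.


not equal: they reduce to t1 ∘ t2 ∘ t3 ∘ t4 and t3 ∘ t2 ∘ t1 ∘ t4

The first expression, normalized: t1 ∘ t2 ∘ t3 ∘ t4
The second expression, normalized: t3 ∘ t2 ∘ t1 ∘ t4
Different reductions; not equal.


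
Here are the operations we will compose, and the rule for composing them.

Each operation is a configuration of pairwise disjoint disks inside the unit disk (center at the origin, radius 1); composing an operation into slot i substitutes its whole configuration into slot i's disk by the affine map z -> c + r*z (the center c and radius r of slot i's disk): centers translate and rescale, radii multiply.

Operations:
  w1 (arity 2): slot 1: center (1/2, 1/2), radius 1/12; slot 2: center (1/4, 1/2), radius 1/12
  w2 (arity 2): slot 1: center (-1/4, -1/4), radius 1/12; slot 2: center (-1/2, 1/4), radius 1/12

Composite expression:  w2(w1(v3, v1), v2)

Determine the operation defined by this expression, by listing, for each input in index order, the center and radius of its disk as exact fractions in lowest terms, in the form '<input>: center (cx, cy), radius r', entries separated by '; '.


Only the slot chain above each v matters under w2; compose those maps.
input v3: composing its 2 substitution steps yields center (-5/24, -5/24), radius 1/144
input v1: composing its 2 substitution steps yields center (-11/48, -5/24), radius 1/144
input v2: composing its 1 substitution step yields center (-1/2, 1/4), radius 1/12

v1: center (-11/48, -5/24), radius 1/144; v2: center (-1/2, 1/4), radius 1/12; v3: center (-5/24, -5/24), radius 1/144


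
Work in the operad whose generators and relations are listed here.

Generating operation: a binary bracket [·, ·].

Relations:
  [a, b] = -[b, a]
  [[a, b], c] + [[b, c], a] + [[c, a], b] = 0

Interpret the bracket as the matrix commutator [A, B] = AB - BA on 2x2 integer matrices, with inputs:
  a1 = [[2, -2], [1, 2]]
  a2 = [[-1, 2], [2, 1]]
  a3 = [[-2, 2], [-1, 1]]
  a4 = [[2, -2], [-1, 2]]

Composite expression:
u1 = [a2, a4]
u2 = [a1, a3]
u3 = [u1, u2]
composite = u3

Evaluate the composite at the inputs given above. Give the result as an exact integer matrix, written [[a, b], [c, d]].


[a2, a4] = [[2, 4], [-2, -2]]
[a1, a3] = [[0, -6], [-3, 0]]
[[a2, a4], [a1, a3]] = [[-24, -24], [12, 24]]

[[-24, -24], [12, 24]]


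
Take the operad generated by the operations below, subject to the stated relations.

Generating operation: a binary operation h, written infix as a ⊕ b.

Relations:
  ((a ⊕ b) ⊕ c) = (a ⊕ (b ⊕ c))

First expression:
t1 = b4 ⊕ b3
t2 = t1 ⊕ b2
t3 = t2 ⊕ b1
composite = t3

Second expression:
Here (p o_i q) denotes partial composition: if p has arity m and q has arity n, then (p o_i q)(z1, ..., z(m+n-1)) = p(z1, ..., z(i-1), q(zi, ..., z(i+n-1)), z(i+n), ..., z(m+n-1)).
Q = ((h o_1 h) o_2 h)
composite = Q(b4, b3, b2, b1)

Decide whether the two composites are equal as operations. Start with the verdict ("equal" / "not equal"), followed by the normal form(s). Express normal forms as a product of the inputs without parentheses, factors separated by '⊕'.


The first expression, normalized: b4 ⊕ b3 ⊕ b2 ⊕ b1
The second expression, normalized: b4 ⊕ b3 ⊕ b2 ⊕ b1
The normal forms match — equal.

equal: each reduces to b4 ⊕ b3 ⊕ b2 ⊕ b1


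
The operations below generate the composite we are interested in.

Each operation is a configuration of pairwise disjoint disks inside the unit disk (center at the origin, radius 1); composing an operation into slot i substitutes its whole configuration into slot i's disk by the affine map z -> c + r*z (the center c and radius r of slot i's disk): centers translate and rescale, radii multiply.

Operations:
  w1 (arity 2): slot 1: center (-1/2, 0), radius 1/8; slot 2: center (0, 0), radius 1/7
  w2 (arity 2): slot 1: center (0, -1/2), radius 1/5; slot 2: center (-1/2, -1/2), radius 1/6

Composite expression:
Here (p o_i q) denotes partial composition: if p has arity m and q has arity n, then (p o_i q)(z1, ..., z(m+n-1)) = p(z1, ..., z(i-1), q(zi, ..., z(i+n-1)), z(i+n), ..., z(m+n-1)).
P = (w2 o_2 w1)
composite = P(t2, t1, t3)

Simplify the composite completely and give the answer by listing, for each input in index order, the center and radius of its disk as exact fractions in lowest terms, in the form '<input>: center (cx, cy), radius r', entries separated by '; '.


t1: center (-7/12, -1/2), radius 1/48; t2: center (0, -1/2), radius 1/5; t3: center (-1/2, -1/2), radius 1/42


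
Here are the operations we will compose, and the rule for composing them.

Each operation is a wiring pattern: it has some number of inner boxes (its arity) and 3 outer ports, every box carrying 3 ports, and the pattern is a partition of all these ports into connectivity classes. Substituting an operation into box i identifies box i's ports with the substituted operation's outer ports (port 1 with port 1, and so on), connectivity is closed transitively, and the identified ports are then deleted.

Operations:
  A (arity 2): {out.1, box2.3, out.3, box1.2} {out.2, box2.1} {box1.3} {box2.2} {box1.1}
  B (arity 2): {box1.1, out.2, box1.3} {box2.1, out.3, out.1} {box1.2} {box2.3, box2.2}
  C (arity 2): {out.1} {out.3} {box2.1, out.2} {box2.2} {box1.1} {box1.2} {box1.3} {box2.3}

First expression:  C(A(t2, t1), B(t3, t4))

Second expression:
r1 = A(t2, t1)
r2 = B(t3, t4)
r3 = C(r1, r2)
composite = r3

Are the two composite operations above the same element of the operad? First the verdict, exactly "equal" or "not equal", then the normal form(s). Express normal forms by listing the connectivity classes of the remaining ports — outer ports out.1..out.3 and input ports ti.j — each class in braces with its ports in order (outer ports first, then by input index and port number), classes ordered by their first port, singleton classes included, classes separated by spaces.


Reducing the first expression gives {out.1} {out.2, t4.1} {out.3} {t1.1} {t1.2} {t1.3, t2.2} {t2.1} {t2.3} {t3.1, t3.3} {t3.2} {t4.2, t4.3}
Reducing the second expression gives {out.1} {out.2, t4.1} {out.3} {t1.1} {t1.2} {t1.3, t2.2} {t2.1} {t2.3} {t3.1, t3.3} {t3.2} {t4.2, t4.3}
Same normal form: equal.

equal — both sides give {out.1} {out.2, t4.1} {out.3} {t1.1} {t1.2} {t1.3, t2.2} {t2.1} {t2.3} {t3.1, t3.3} {t3.2} {t4.2, t4.3}


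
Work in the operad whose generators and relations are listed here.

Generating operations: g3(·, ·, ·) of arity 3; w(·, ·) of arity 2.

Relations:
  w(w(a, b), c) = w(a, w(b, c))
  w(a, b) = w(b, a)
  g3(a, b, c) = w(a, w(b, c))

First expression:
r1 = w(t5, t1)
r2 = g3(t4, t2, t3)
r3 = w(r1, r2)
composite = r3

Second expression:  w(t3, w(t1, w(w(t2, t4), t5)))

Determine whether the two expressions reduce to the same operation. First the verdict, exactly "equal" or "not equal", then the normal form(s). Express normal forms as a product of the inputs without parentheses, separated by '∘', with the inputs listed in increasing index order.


equal; the common form is t1 ∘ t2 ∘ t3 ∘ t4 ∘ t5

In normal form, the first expression is t1 ∘ t2 ∘ t3 ∘ t4 ∘ t5
In normal form, the second expression is t1 ∘ t2 ∘ t3 ∘ t4 ∘ t5
Same normal form: equal.


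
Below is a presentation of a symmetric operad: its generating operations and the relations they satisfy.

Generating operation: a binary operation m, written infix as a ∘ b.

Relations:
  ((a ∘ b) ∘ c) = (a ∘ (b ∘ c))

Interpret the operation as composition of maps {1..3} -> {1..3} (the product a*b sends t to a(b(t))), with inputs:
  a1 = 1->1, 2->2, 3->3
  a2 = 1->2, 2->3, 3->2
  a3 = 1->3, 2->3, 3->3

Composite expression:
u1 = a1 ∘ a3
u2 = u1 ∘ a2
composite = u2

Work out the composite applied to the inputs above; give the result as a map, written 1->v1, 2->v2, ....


1->3, 2->3, 3->3

(a1 ∘ a3) = 1->3, 2->3, 3->3
((a1 ∘ a3) ∘ a2) = 1->3, 2->3, 3->3


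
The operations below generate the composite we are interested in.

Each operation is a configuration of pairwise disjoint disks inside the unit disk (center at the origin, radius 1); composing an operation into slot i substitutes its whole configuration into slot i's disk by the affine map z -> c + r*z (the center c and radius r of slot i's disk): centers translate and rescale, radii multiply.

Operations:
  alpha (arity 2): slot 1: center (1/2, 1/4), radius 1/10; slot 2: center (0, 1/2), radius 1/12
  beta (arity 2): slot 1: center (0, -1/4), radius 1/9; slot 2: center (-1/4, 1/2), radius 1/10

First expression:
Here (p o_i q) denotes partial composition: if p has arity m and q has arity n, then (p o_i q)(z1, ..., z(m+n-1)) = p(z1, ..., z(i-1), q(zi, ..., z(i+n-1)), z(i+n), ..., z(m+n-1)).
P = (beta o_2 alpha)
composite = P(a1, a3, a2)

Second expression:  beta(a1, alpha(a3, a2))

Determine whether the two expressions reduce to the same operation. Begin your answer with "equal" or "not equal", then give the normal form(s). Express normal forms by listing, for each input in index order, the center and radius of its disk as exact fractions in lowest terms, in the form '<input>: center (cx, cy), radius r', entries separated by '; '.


equal — both sides give a1: center (0, -1/4), radius 1/9; a2: center (-1/4, 11/20), radius 1/120; a3: center (-1/5, 21/40), radius 1/100

The first expression reduces to a1: center (0, -1/4), radius 1/9; a2: center (-1/4, 11/20), radius 1/120; a3: center (-1/5, 21/40), radius 1/100
The second expression reduces to a1: center (0, -1/4), radius 1/9; a2: center (-1/4, 11/20), radius 1/120; a3: center (-1/5, 21/40), radius 1/100
The normal forms match — equal.


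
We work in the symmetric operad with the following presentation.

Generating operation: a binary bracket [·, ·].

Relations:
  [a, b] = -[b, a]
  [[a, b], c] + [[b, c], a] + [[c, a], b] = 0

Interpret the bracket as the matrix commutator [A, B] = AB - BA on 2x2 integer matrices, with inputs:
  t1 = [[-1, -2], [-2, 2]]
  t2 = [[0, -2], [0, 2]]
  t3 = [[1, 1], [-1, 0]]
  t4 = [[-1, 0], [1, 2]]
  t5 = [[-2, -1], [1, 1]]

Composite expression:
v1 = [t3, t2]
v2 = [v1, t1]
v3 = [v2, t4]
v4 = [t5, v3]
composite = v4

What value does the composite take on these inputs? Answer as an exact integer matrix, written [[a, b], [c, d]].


[[-58, -56], [118, 58]]

[t3, t2] = [[-2, 0], [2, 2]]
[[t3, t2], t1] = [[4, 8], [-14, -4]]
[[[t3, t2], t1], t4] = [[8, 24], [34, -8]]
[t5, [[[t3, t2], t1], t4]] = [[-58, -56], [118, 58]]
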